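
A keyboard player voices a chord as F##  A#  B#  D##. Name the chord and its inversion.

B# dominant seventh, second inversion

The pitch classes F##, A#, B#, D## arrange in thirds as B#–D##–F##–A#: a B# dominant seventh chord.
The lowest note is F##, the fifth of the chord, so this is second inversion (figured bass 4/3).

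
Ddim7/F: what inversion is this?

first inversion

Ddim7/F means D diminished seventh with F in the bass. F is the third of D diminished seventh (D–F–Ab–Cb), so this is first inversion.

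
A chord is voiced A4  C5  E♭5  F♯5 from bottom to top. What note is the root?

A, C, Eb, F# are the tones of an F# diminished seventh chord (F#–A–C–Eb), making F# the root.

F#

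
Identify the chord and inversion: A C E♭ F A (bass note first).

Reducing to letter names: A, C, Eb, F. These stack in thirds as F–A–C–Eb — an F dominant seventh chord.
With the third (A) in the bass, the chord is in first inversion (figured bass 6/5).

F dominant seventh, first inversion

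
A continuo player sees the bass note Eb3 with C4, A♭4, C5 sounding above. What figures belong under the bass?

6/4

The notes Eb, C, Ab stack in thirds as Ab–C–Eb — an Ab major triad. The bass Eb is the fifth, so this is second inversion: figured 6/4.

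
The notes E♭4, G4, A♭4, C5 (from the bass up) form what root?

The distinct letter names are Eb, G, Ab, C. Arranged as a stack of thirds they read Ab–C–Eb–G, so Ab is the root (an Ab major seventh chord).

Ab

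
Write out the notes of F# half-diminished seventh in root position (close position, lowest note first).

F# half-diminished seventh is F#–A–C–E. Root position puts the root (F#) in the bass, with the remaining tones above: F#, A, C, E.

F#, A, C, E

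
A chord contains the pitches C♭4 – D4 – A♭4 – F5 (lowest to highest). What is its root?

The distinct letter names are Cb, D, Ab, F. Arranged as a stack of thirds they read D–F–Ab–Cb, so D is the root (a D diminished seventh chord).

D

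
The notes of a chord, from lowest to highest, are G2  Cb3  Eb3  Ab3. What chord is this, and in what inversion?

Ab minor-major seventh, third inversion

Reducing to letter names: G, Cb, Eb, Ab. These stack in thirds as Ab–Cb–Eb–G — an Ab minor-major seventh chord.
G is the seventh of Ab minor-major seventh; seventh in the bass means third inversion (figured bass 4/2).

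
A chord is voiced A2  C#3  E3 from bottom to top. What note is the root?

A

The distinct letter names are A, C#, E. Arranged as a stack of thirds they read A–C#–E, so A is the root (an A major triad).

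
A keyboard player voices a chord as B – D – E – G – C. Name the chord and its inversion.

The distinct note names are B, D, E, G, C. Stacked in thirds they read C–E–G–B–D, which is a major ninth chord on C.
With the seventh (B) in the bass, the chord is in third inversion.

C major ninth, third inversion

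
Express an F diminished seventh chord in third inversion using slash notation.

Fdim7/Ebb

Third inversion of F diminished seventh has the seventh (Ebb) in the bass. As a slash chord: Fdim7/Ebb.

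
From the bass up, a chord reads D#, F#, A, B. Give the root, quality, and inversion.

Reducing to letter names: D#, F#, A, B. These stack in thirds as B–D#–F#–A — a B dominant seventh chord.
With the third (D#) in the bass, the chord is in first inversion (figured bass 6/5).

B dominant seventh, first inversion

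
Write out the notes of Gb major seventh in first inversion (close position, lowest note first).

Gb major seventh is Gb–Bb–Db–F. First inversion puts the third (Bb) in the bass, with the remaining tones above: Bb, Db, F, Gb.

Bb, Db, F, Gb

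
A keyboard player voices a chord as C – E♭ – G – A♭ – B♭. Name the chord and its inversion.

The pitch classes C, Eb, G, Ab, Bb arrange in thirds as Ab–C–Eb–G–Bb: an Ab major ninth chord.
With the third (C) in the bass, the chord is in first inversion.

Ab major ninth, first inversion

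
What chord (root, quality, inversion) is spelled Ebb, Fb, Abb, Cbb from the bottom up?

Fb half-diminished seventh, third inversion

The distinct note names are Ebb, Fb, Abb, Cbb. Stacked in thirds they read Fb–Abb–Cbb–Ebb, which is a half-diminished seventh chord on Fb.
With the seventh (Ebb) in the bass, the chord is in third inversion (figured bass 4/2).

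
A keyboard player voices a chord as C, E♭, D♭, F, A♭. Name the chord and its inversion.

Db major ninth, third inversion

The pitch classes C, Eb, Db, F, Ab arrange in thirds as Db–F–Ab–C–Eb: a Db major ninth chord.
C is the seventh of Db major ninth; seventh in the bass means third inversion.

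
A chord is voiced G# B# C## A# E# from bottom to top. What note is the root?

A#

G#, B#, C##, A#, E# are the tones of an A# dominant ninth chord (A#–C##–E#–G#–B#), making A# the root.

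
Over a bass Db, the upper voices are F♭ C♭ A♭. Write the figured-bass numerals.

The notes Db, Fb, Cb, Ab stack in thirds as Db–Fb–Ab–Cb — a Db minor seventh chord. The bass Db is the root, so this is root position: figured 7.

7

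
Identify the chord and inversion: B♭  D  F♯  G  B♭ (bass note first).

G minor-major seventh, first inversion

Reducing to letter names: Bb, D, F#, G. These stack in thirds as G–Bb–D–F# — a G minor-major seventh chord.
With the third (Bb) in the bass, the chord is in first inversion (figured bass 6/5).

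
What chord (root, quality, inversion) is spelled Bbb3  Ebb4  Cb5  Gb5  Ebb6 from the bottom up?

Cb minor seventh, third inversion

The pitch classes Bbb, Ebb, Cb, Gb arrange in thirds as Cb–Ebb–Gb–Bbb: a Cb minor seventh chord.
The lowest note is Bbb, the seventh of the chord, so this is third inversion (figured bass 4/2).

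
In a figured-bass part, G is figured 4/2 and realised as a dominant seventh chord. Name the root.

A

The figures 4/2 mean the seventh of the chord is in the bass. If G is the seventh of a dominant seventh chord, the root is A (chord tones A–C#–E–G).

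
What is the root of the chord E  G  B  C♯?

The distinct letter names are E, G, B, C#. Arranged as a stack of thirds they read C#–E–G–B, so C# is the root (a C# half-diminished seventh chord).

C#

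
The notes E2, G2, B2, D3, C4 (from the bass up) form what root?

Reordering E, G, B, D, C into stacked thirds gives C–E–G–B–D; the bottom of that stack, C, is the root.

C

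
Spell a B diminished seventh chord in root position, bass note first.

Spelling B diminished seventh: B–D–F–Ab. In root position the root is bass, giving B, D, F, Ab from the bottom.

B, D, F, Ab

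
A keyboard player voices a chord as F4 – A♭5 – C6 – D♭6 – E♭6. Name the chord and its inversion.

Db major ninth, first inversion

The pitch classes F, Ab, C, Db, Eb arrange in thirds as Db–F–Ab–C–Eb: a Db major ninth chord.
The lowest note is F, the third of the chord, so this is first inversion.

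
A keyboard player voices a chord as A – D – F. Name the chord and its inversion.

D minor, second inversion

Reducing to letter names: A, D, F. These stack in thirds as D–F–A — a D minor triad.
With the fifth (A) in the bass, the chord is in second inversion (figured bass 6/4).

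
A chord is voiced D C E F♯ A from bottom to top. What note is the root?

D

D, C, E, F#, A are the tones of a D dominant ninth chord (D–F#–A–C–E), making D the root.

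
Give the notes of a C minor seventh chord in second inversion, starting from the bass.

G, Bb, C, Eb

Spelling C minor seventh: C–Eb–G–Bb. In second inversion the fifth is bass, giving G, Bb, C, Eb from the bottom.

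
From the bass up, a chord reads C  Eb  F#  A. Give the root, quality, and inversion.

F# diminished seventh, second inversion

The pitch classes C, Eb, F#, A arrange in thirds as F#–A–C–Eb: an F# diminished seventh chord.
C is the fifth of F# diminished seventh; fifth in the bass means second inversion (figured bass 4/3).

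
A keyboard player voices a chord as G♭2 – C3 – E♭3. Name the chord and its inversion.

Reducing to letter names: Gb, C, Eb. These stack in thirds as C–Eb–Gb — a C diminished triad.
Gb is the fifth of C diminished; fifth in the bass means second inversion (figured bass 6/4).

C diminished, second inversion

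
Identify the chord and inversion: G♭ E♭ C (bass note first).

Reducing to letter names: Gb, Eb, C. These stack in thirds as C–Eb–Gb — a C diminished triad.
The lowest note is Gb, the fifth of the chord, so this is second inversion (figured bass 6/4).

C diminished, second inversion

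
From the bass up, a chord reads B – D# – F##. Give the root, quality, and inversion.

B augmented, root position

The distinct note names are B, D#, F##. Stacked in thirds they read B–D#–F##, which is an augmented triad on B.
With the root (B) in the bass, the chord is in root position (figured bass 5/3).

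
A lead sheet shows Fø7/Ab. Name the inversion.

first inversion

Fø7/Ab means F half-diminished seventh with Ab in the bass. Ab is the third of F half-diminished seventh (F–Ab–Cb–Eb), so this is first inversion.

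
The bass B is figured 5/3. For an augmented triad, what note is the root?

B

The figures 5/3 mean the root of the chord is in the bass. If B is the root of an augmented triad, the root is B (chord tones B–D#–F##).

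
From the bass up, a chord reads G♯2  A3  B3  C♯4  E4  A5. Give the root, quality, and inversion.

Reducing to letter names: G#, A, B, C#, E. These stack in thirds as A–C#–E–G#–B — an A major ninth chord.
With the seventh (G#) in the bass, the chord is in third inversion.

A major ninth, third inversion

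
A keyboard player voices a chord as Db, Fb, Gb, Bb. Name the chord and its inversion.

Gb dominant seventh, second inversion

The pitch classes Db, Fb, Gb, Bb arrange in thirds as Gb–Bb–Db–Fb: a Gb dominant seventh chord.
Db is the fifth of Gb dominant seventh; fifth in the bass means second inversion (figured bass 4/3).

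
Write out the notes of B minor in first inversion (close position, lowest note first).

D, F#, B

Spelling B minor: B–D–F#. In first inversion the third is bass, giving D, F#, B from the bottom.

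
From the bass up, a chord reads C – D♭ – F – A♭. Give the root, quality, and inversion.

Db major seventh, third inversion

The distinct note names are C, Db, F, Ab. Stacked in thirds they read Db–F–Ab–C, which is a major seventh chord on Db.
The lowest note is C, the seventh of the chord, so this is third inversion (figured bass 4/2).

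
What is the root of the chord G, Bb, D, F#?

Reordering G, Bb, D, F# into stacked thirds gives G–Bb–D–F#; the bottom of that stack, G, is the root.

G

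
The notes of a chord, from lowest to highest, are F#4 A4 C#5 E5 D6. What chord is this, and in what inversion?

Reducing to letter names: F#, A, C#, E, D. These stack in thirds as D–F#–A–C#–E — a D major ninth chord.
With the third (F#) in the bass, the chord is in first inversion.

D major ninth, first inversion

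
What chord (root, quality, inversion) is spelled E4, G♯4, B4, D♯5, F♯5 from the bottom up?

E major ninth, root position

Reducing to letter names: E, G#, B, D#, F#. These stack in thirds as E–G#–B–D#–F# — an E major ninth chord.
E is the root of E major ninth; root in the bass means root position.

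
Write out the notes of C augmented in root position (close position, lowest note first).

C augmented is C–E–G#. Root position puts the root (C) in the bass, with the remaining tones above: C, E, G#.

C, E, G#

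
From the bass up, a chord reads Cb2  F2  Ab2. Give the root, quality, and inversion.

Reducing to letter names: Cb, F, Ab. These stack in thirds as F–Ab–Cb — an F diminished triad.
The lowest note is Cb, the fifth of the chord, so this is second inversion (figured bass 6/4).

F diminished, second inversion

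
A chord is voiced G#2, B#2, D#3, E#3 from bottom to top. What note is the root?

E#

Reordering G#, B#, D#, E# into stacked thirds gives E#–G#–B#–D#; the bottom of that stack, E#, is the root.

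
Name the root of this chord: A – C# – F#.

F#

Reordering A, C#, F# into stacked thirds gives F#–A–C#; the bottom of that stack, F#, is the root.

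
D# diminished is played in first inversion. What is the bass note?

D# diminished is D#–F#–A. First inversion places the third in the bass: F#.

F#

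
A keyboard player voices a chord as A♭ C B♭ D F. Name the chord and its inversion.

Bb dominant ninth, third inversion

Reducing to letter names: Ab, C, Bb, D, F. These stack in thirds as Bb–D–F–Ab–C — a Bb dominant ninth chord.
With the seventh (Ab) in the bass, the chord is in third inversion.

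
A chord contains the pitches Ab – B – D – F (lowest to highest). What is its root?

Ab, B, D, F are the tones of a B diminished seventh chord (B–D–F–Ab), making B the root.

B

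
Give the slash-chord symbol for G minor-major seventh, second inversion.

Second inversion of G minor-major seventh has the fifth (D) in the bass. As a slash chord: Gm(maj7)/D.

Gm(maj7)/D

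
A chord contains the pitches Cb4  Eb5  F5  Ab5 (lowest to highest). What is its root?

F

Cb, Eb, F, Ab are the tones of an F half-diminished seventh chord (F–Ab–Cb–Eb), making F the root.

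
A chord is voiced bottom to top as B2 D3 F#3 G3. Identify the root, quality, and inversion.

G major seventh, first inversion

Reducing to letter names: B, D, F#, G. These stack in thirds as G–B–D–F# — a G major seventh chord.
With the third (B) in the bass, the chord is in first inversion (figured bass 6/5).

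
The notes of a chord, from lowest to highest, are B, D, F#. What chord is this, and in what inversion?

Reducing to letter names: B, D, F#. These stack in thirds as B–D–F# — a B minor triad.
With the root (B) in the bass, the chord is in root position (figured bass 5/3).

B minor, root position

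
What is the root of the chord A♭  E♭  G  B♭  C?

The distinct letter names are Ab, Eb, G, Bb, C. Arranged as a stack of thirds they read Ab–C–Eb–G–Bb, so Ab is the root (an Ab major ninth chord).

Ab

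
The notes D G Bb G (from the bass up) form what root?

G

D, G, Bb are the tones of a G minor triad (G–Bb–D), making G the root.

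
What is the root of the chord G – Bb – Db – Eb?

Reordering G, Bb, Db, Eb into stacked thirds gives Eb–G–Bb–Db; the bottom of that stack, Eb, is the root.

Eb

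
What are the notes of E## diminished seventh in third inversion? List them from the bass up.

D#, E##, G##, B#

Spelling E## diminished seventh: E##–G##–B#–D#. In third inversion the seventh is bass, giving D#, E##, G##, B# from the bottom.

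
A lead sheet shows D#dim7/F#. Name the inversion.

first inversion

D#dim7/F# means D# diminished seventh with F# in the bass. F# is the third of D# diminished seventh (D#–F#–A–C), so this is first inversion.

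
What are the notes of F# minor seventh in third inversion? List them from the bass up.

The chord tones are F#–A–C#–E. With the seventh (E) lowest for third inversion: E, F#, A, C#.

E, F#, A, C#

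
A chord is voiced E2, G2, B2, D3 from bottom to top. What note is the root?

E

E, G, B, D are the tones of an E minor seventh chord (E–G–B–D), making E the root.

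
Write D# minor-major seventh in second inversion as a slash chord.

D#m(maj7)/A#

Second inversion of D# minor-major seventh has the fifth (A#) in the bass. As a slash chord: D#m(maj7)/A#.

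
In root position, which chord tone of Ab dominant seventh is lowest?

Ab

The root of Ab dominant seventh (Ab–C–Eb–Gb) is Ab; that is the bass in root position.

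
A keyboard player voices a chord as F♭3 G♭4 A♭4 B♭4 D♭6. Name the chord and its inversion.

The pitch classes Fb, Gb, Ab, Bb, Db arrange in thirds as Gb–Bb–Db–Fb–Ab: a Gb dominant ninth chord.
The lowest note is Fb, the seventh of the chord, so this is third inversion.

Gb dominant ninth, third inversion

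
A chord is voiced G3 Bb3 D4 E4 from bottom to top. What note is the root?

E

Reordering G, Bb, D, E into stacked thirds gives E–G–Bb–D; the bottom of that stack, E, is the root.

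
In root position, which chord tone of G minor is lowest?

G

In root position the root is lowest. For G minor (G–Bb–D) that is G.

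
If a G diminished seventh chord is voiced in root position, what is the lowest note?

In root position the root is lowest. For G diminished seventh (G–Bb–Db–Fb) that is G.

G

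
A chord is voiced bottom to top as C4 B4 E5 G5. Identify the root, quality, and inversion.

Reducing to letter names: C, B, E, G. These stack in thirds as C–E–G–B — a C major seventh chord.
C is the root of C major seventh; root in the bass means root position (figured bass 7).

C major seventh, root position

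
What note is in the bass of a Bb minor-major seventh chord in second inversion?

Bb minor-major seventh is Bb–Db–F–A. Second inversion places the fifth in the bass: F.

F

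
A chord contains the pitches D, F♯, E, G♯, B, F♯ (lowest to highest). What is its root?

E

Reordering D, F#, E, G#, B into stacked thirds gives E–G#–B–D–F#; the bottom of that stack, E, is the root.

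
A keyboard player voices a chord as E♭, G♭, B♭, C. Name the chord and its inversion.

C half-diminished seventh, first inversion

The pitch classes Eb, Gb, Bb, C arrange in thirds as C–Eb–Gb–Bb: a C half-diminished seventh chord.
With the third (Eb) in the bass, the chord is in first inversion (figured bass 6/5).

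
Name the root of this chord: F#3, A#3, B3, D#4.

B

The distinct letter names are F#, A#, B, D#. Arranged as a stack of thirds they read B–D#–F#–A#, so B is the root (a B major seventh chord).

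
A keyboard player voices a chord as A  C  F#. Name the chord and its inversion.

The distinct note names are A, C, F#. Stacked in thirds they read F#–A–C, which is a diminished triad on F#.
With the third (A) in the bass, the chord is in first inversion (figured bass 6).

F# diminished, first inversion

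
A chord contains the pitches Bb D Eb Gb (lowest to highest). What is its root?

Eb

The distinct letter names are Bb, D, Eb, Gb. Arranged as a stack of thirds they read Eb–Gb–Bb–D, so Eb is the root (an Eb minor-major seventh chord).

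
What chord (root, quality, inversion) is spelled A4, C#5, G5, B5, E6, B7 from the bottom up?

A dominant ninth, root position

Reducing to letter names: A, C#, G, B, E. These stack in thirds as A–C#–E–G–B — an A dominant ninth chord.
The lowest note is A, the root of the chord, so this is root position.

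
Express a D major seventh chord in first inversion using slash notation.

Dmaj7/F#

First inversion of D major seventh has the third (F#) in the bass. As a slash chord: Dmaj7/F#.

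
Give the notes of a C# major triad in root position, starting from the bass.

The chord tones are C#–E#–G#. With the root (C#) lowest for root position: C#, E#, G#.

C#, E#, G#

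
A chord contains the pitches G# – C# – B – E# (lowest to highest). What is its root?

C#

G#, C#, B, E# are the tones of a C# dominant seventh chord (C#–E#–G#–B), making C# the root.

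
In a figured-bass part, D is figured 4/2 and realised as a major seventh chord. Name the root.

Eb

The figures 4/2 mean the seventh of the chord is in the bass. If D is the seventh of a major seventh chord, the root is Eb (chord tones Eb–G–Bb–D).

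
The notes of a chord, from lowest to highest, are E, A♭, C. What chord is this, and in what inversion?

Reducing to letter names: E, Ab, C. These stack in thirds as Ab–C–E — an Ab augmented triad.
The lowest note is E, the fifth of the chord, so this is second inversion (figured bass 6/4).

Ab augmented, second inversion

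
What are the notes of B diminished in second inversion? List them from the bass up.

F, B, D

Spelling B diminished: B–D–F. In second inversion the fifth is bass, giving F, B, D from the bottom.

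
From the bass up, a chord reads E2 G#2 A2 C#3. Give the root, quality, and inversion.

The distinct note names are E, G#, A, C#. Stacked in thirds they read A–C#–E–G#, which is a major seventh chord on A.
With the fifth (E) in the bass, the chord is in second inversion (figured bass 4/3).

A major seventh, second inversion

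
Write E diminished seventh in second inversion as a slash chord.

Second inversion of E diminished seventh has the fifth (Bb) in the bass. As a slash chord: Edim7/Bb.

Edim7/Bb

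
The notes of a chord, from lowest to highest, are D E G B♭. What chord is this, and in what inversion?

Reducing to letter names: D, E, G, Bb. These stack in thirds as E–G–Bb–D — an E half-diminished seventh chord.
With the seventh (D) in the bass, the chord is in third inversion (figured bass 4/2).

E half-diminished seventh, third inversion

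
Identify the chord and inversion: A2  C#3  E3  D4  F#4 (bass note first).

The pitch classes A, C#, E, D, F# arrange in thirds as D–F#–A–C#–E: a D major ninth chord.
The lowest note is A, the fifth of the chord, so this is second inversion.

D major ninth, second inversion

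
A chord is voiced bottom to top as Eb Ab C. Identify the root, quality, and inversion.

Ab major, second inversion

Reducing to letter names: Eb, Ab, C. These stack in thirds as Ab–C–Eb — an Ab major triad.
With the fifth (Eb) in the bass, the chord is in second inversion (figured bass 6/4).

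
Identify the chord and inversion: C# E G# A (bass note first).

The distinct note names are C#, E, G#, A. Stacked in thirds they read A–C#–E–G#, which is a major seventh chord on A.
With the third (C#) in the bass, the chord is in first inversion (figured bass 6/5).

A major seventh, first inversion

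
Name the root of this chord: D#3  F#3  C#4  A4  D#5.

D#, F#, C#, A are the tones of a D# half-diminished seventh chord (D#–F#–A–C#), making D# the root.

D#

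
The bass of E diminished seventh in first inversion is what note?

E diminished seventh is E–G–Bb–Db. First inversion places the third in the bass: G.

G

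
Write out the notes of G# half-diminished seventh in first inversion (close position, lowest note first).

B, D, F#, G#

G# half-diminished seventh is G#–B–D–F#. First inversion puts the third (B) in the bass, with the remaining tones above: B, D, F#, G#.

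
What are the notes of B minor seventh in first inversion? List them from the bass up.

D, F#, A, B

B minor seventh is B–D–F#–A. First inversion puts the third (D) in the bass, with the remaining tones above: D, F#, A, B.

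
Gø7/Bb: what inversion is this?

Gø7/Bb means G half-diminished seventh with Bb in the bass. Bb is the third of G half-diminished seventh (G–Bb–Db–F), so this is first inversion.

first inversion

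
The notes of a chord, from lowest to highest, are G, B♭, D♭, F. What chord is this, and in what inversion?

G half-diminished seventh, root position

The distinct note names are G, Bb, Db, F. Stacked in thirds they read G–Bb–Db–F, which is a half-diminished seventh chord on G.
The lowest note is G, the root of the chord, so this is root position (figured bass 7).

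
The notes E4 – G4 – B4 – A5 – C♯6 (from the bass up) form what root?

A

E, G, B, A, C# are the tones of an A dominant ninth chord (A–C#–E–G–B), making A the root.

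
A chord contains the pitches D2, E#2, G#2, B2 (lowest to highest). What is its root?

D, E#, G#, B are the tones of an E# diminished seventh chord (E#–G#–B–D), making E# the root.

E#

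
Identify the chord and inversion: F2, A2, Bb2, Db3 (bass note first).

The pitch classes F, A, Bb, Db arrange in thirds as Bb–Db–F–A: a Bb minor-major seventh chord.
The lowest note is F, the fifth of the chord, so this is second inversion (figured bass 4/3).

Bb minor-major seventh, second inversion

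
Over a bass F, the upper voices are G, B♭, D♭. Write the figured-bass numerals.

4/2

The notes F, G, Bb, Db stack in thirds as G–Bb–Db–F — a G half-diminished seventh chord. The bass F is the seventh, so this is third inversion: figured 4/2.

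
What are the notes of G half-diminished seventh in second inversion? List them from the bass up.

The chord tones are G–Bb–Db–F. With the fifth (Db) lowest for second inversion: Db, F, G, Bb.

Db, F, G, Bb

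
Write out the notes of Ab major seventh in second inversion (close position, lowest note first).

Eb, G, Ab, C

Ab major seventh is Ab–C–Eb–G. Second inversion puts the fifth (Eb) in the bass, with the remaining tones above: Eb, G, Ab, C.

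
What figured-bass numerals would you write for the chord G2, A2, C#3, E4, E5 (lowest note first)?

4/2

The notes G, A, C#, E stack in thirds as A–C#–E–G — an A dominant seventh chord. The bass G is the seventh, so this is third inversion: figured 4/2.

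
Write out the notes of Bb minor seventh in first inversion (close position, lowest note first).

Bb minor seventh is Bb–Db–F–Ab. First inversion puts the third (Db) in the bass, with the remaining tones above: Db, F, Ab, Bb.

Db, F, Ab, Bb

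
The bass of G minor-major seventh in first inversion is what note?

Bb

In first inversion the third is lowest. For G minor-major seventh (G–Bb–D–F#) that is Bb.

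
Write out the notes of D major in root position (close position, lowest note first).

The chord tones are D–F#–A. With the root (D) lowest for root position: D, F#, A.

D, F#, A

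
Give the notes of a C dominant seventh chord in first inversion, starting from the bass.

C dominant seventh is C–E–G–Bb. First inversion puts the third (E) in the bass, with the remaining tones above: E, G, Bb, C.

E, G, Bb, C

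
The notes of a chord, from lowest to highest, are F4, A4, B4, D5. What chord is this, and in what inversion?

Reducing to letter names: F, A, B, D. These stack in thirds as B–D–F–A — a B half-diminished seventh chord.
With the fifth (F) in the bass, the chord is in second inversion (figured bass 4/3).

B half-diminished seventh, second inversion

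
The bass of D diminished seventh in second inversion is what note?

Ab

D diminished seventh is D–F–Ab–Cb. Second inversion places the fifth in the bass: Ab.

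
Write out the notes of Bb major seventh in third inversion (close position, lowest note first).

Bb major seventh is Bb–D–F–A. Third inversion puts the seventh (A) in the bass, with the remaining tones above: A, Bb, D, F.

A, Bb, D, F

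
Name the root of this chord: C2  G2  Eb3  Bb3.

The distinct letter names are C, G, Eb, Bb. Arranged as a stack of thirds they read C–Eb–G–Bb, so C is the root (a C minor seventh chord).

C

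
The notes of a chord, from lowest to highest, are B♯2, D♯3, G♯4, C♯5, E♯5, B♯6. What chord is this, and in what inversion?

The pitch classes B#, D#, G#, C#, E# arrange in thirds as C#–E#–G#–B#–D#: a C# major ninth chord.
B# is the seventh of C# major ninth; seventh in the bass means third inversion.

C# major ninth, third inversion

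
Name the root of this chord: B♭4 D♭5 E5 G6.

Bb, Db, E, G are the tones of an E diminished seventh chord (E–G–Bb–Db), making E the root.

E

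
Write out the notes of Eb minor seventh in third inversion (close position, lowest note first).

Eb minor seventh is Eb–Gb–Bb–Db. Third inversion puts the seventh (Db) in the bass, with the remaining tones above: Db, Eb, Gb, Bb.

Db, Eb, Gb, Bb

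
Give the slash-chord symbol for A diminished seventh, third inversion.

Adim7/Gb

Third inversion of A diminished seventh has the seventh (Gb) in the bass. As a slash chord: Adim7/Gb.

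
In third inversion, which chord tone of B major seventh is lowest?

B major seventh is B–D#–F#–A#. Third inversion places the seventh in the bass: A#.

A#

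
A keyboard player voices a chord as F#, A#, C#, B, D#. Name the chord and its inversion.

The pitch classes F#, A#, C#, B, D# arrange in thirds as B–D#–F#–A#–C#: a B major ninth chord.
The lowest note is F#, the fifth of the chord, so this is second inversion.

B major ninth, second inversion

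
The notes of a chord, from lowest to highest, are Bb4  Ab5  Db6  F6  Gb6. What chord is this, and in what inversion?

Gb major ninth, first inversion

Reducing to letter names: Bb, Ab, Db, F, Gb. These stack in thirds as Gb–Bb–Db–F–Ab — a Gb major ninth chord.
Bb is the third of Gb major ninth; third in the bass means first inversion.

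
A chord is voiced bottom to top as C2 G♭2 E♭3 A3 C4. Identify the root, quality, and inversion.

Reducing to letter names: C, Gb, Eb, A. These stack in thirds as A–C–Eb–Gb — an A diminished seventh chord.
With the third (C) in the bass, the chord is in first inversion (figured bass 6/5).

A diminished seventh, first inversion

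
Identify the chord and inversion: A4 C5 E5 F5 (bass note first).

F major seventh, first inversion

The pitch classes A, C, E, F arrange in thirds as F–A–C–E: an F major seventh chord.
The lowest note is A, the third of the chord, so this is first inversion (figured bass 6/5).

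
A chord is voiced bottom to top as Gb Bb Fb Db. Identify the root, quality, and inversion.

Gb dominant seventh, root position

Reducing to letter names: Gb, Bb, Fb, Db. These stack in thirds as Gb–Bb–Db–Fb — a Gb dominant seventh chord.
Gb is the root of Gb dominant seventh; root in the bass means root position (figured bass 7).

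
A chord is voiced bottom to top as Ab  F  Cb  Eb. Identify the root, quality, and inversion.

The distinct note names are Ab, F, Cb, Eb. Stacked in thirds they read F–Ab–Cb–Eb, which is a half-diminished seventh chord on F.
Ab is the third of F half-diminished seventh; third in the bass means first inversion (figured bass 6/5).

F half-diminished seventh, first inversion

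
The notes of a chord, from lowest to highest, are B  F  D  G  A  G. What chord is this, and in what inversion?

The distinct note names are B, F, D, G, A. Stacked in thirds they read G–B–D–F–A, which is a dominant ninth chord on G.
With the third (B) in the bass, the chord is in first inversion.

G dominant ninth, first inversion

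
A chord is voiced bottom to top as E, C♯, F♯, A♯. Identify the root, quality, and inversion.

F# dominant seventh, third inversion

The pitch classes E, C#, F#, A# arrange in thirds as F#–A#–C#–E: an F# dominant seventh chord.
With the seventh (E) in the bass, the chord is in third inversion (figured bass 4/2).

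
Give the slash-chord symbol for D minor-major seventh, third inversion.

Dm(maj7)/C#

Third inversion of D minor-major seventh has the seventh (C#) in the bass. As a slash chord: Dm(maj7)/C#.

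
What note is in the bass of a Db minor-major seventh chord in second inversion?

Db minor-major seventh is Db–Fb–Ab–C. Second inversion places the fifth in the bass: Ab.

Ab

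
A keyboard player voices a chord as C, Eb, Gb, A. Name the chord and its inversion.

The distinct note names are C, Eb, Gb, A. Stacked in thirds they read A–C–Eb–Gb, which is a diminished seventh chord on A.
The lowest note is C, the third of the chord, so this is first inversion (figured bass 6/5).

A diminished seventh, first inversion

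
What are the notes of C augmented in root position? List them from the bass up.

C, E, G#

Spelling C augmented: C–E–G#. In root position the root is bass, giving C, E, G# from the bottom.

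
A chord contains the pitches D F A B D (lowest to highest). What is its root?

B

The distinct letter names are D, F, A, B. Arranged as a stack of thirds they read B–D–F–A, so B is the root (a B half-diminished seventh chord).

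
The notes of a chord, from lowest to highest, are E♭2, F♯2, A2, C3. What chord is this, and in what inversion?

F# diminished seventh, third inversion

The distinct note names are Eb, F#, A, C. Stacked in thirds they read F#–A–C–Eb, which is a diminished seventh chord on F#.
With the seventh (Eb) in the bass, the chord is in third inversion (figured bass 4/2).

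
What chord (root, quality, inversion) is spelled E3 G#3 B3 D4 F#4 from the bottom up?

E dominant ninth, root position

The distinct note names are E, G#, B, D, F#. Stacked in thirds they read E–G#–B–D–F#, which is a dominant ninth chord on E.
E is the root of E dominant ninth; root in the bass means root position.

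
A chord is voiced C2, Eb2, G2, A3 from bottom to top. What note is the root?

A

Reordering C, Eb, G, A into stacked thirds gives A–C–Eb–G; the bottom of that stack, A, is the root.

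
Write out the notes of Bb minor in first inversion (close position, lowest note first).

Spelling Bb minor: Bb–Db–F. In first inversion the third is bass, giving Db, F, Bb from the bottom.

Db, F, Bb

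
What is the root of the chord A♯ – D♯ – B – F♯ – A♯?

B

A#, D#, B, F# are the tones of a B major seventh chord (B–D#–F#–A#), making B the root.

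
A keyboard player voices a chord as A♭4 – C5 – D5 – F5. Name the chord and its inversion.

D half-diminished seventh, second inversion

Reducing to letter names: Ab, C, D, F. These stack in thirds as D–F–Ab–C — a D half-diminished seventh chord.
Ab is the fifth of D half-diminished seventh; fifth in the bass means second inversion (figured bass 4/3).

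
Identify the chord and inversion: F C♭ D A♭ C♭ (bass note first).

D diminished seventh, first inversion

The distinct note names are F, Cb, D, Ab. Stacked in thirds they read D–F–Ab–Cb, which is a diminished seventh chord on D.
F is the third of D diminished seventh; third in the bass means first inversion (figured bass 6/5).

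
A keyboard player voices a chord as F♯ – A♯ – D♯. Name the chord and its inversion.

D# minor, first inversion

The pitch classes F#, A#, D# arrange in thirds as D#–F#–A#: a D# minor triad.
The lowest note is F#, the third of the chord, so this is first inversion (figured bass 6).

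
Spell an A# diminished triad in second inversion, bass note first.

A# diminished is A#–C#–E. Second inversion puts the fifth (E) in the bass, with the remaining tones above: E, A#, C#.

E, A#, C#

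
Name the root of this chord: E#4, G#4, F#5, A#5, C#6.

F#

E#, G#, F#, A#, C# are the tones of an F# major ninth chord (F#–A#–C#–E#–G#), making F# the root.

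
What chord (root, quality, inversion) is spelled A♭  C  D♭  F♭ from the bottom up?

Reducing to letter names: Ab, C, Db, Fb. These stack in thirds as Db–Fb–Ab–C — a Db minor-major seventh chord.
With the fifth (Ab) in the bass, the chord is in second inversion (figured bass 4/3).

Db minor-major seventh, second inversion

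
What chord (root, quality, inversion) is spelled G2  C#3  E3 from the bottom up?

C# diminished, second inversion

Reducing to letter names: G, C#, E. These stack in thirds as C#–E–G — a C# diminished triad.
The lowest note is G, the fifth of the chord, so this is second inversion (figured bass 6/4).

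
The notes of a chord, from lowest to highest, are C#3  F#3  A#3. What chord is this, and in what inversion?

The pitch classes C#, F#, A# arrange in thirds as F#–A#–C#: an F# major triad.
With the fifth (C#) in the bass, the chord is in second inversion (figured bass 6/4).

F# major, second inversion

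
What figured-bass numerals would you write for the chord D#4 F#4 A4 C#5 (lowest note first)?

7

The notes D#, F#, A, C# stack in thirds as D#–F#–A–C# — a D# half-diminished seventh chord. The bass D# is the root, so this is root position: figured 7.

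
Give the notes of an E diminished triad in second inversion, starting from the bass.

E diminished is E–G–Bb. Second inversion puts the fifth (Bb) in the bass, with the remaining tones above: Bb, E, G.

Bb, E, G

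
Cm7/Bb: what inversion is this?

third inversion

Cm7/Bb means C minor seventh with Bb in the bass. Bb is the seventh of C minor seventh (C–Eb–G–Bb), so this is third inversion.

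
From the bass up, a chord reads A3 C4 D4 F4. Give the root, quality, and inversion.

D minor seventh, second inversion

Reducing to letter names: A, C, D, F. These stack in thirds as D–F–A–C — a D minor seventh chord.
With the fifth (A) in the bass, the chord is in second inversion (figured bass 4/3).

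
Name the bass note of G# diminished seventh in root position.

G#

The root of G# diminished seventh (G#–B–D–F) is G#; that is the bass in root position.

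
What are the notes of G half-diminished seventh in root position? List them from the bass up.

G half-diminished seventh is G–Bb–Db–F. Root position puts the root (G) in the bass, with the remaining tones above: G, Bb, Db, F.

G, Bb, Db, F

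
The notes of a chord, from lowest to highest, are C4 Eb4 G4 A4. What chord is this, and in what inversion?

The pitch classes C, Eb, G, A arrange in thirds as A–C–Eb–G: an A half-diminished seventh chord.
With the third (C) in the bass, the chord is in first inversion (figured bass 6/5).

A half-diminished seventh, first inversion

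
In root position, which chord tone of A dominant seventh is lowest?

In root position the root is lowest. For A dominant seventh (A–C#–E–G) that is A.

A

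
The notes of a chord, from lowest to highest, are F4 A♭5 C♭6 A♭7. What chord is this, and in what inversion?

The pitch classes F, Ab, Cb arrange in thirds as F–Ab–Cb: an F diminished triad.
With the root (F) in the bass, the chord is in root position (figured bass 5/3).

F diminished, root position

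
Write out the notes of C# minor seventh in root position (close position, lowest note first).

C#, E, G#, B

The chord tones are C#–E–G#–B. With the root (C#) lowest for root position: C#, E, G#, B.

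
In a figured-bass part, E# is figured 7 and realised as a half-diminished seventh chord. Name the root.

E#

The figures 7 mean the root of the chord is in the bass. If E# is the root of a half-diminished seventh chord, the root is E# (chord tones E#–G#–B–D#).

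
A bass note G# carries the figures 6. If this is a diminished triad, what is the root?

The figures 6 mean the third of the chord is in the bass. If G# is the third of a diminished triad, the root is E# (chord tones E#–G#–B).

E#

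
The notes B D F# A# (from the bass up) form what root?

B, D, F#, A# are the tones of a B minor-major seventh chord (B–D–F#–A#), making B the root.

B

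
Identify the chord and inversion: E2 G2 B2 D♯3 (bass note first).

E minor-major seventh, root position

The pitch classes E, G, B, D# arrange in thirds as E–G–B–D#: an E minor-major seventh chord.
The lowest note is E, the root of the chord, so this is root position (figured bass 7).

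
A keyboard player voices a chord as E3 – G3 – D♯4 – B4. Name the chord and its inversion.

Reducing to letter names: E, G, D#, B. These stack in thirds as E–G–B–D# — an E minor-major seventh chord.
With the root (E) in the bass, the chord is in root position (figured bass 7).

E minor-major seventh, root position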